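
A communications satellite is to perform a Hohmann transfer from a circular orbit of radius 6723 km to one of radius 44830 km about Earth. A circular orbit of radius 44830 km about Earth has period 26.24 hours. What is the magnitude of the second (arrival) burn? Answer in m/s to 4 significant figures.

Δv₂ = 1459 m/s

From Kepler's third law T² = 4π²r³/μ at r = 44830 km, T = 26.24 hours = 26.24 × 3600 s = 94464 s: μ = 4π²r³/T² = 3.98596×10^5 km³/s².
The Hohmann ellipse has a_t = (r₁ + r₂)/2 = 25776.5 km.
Circular speed at r = 44830 km: v_c = √(μ/r) = 2.982 km/s.
Transfer-orbit speed at the same r (vis-viva, a = a_t): v_t = √[μ(2/r − 1/a_t)] = 1.523 km/s.
Δv₂ = |v_t − v_c| = |1.523 − 2.982| = 1.459 km/s.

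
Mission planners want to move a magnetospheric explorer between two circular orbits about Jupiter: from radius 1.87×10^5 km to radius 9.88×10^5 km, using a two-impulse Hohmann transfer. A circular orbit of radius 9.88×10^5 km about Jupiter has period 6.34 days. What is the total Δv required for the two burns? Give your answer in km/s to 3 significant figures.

Δv = 12.7 km/s

From Kepler's third law T² = 4π²r³/μ at r = 9.88×10^5 km, T = 6.34 days = 6.34 × 86400 s = 5.47776×10^5 s: μ = 4π²r³/T² = 1.26889×10^8 km³/s².
The Hohmann ellipse has a_t = (r₁ + r₂)/2 = 5.875×10^5 km.
At r₁ the circular-orbit speed is v₁ = √(μ/r₁) = 26.049 km/s.
On the transfer ellipse at r₁, vis-viva equation gives v_p = √[μ(2/r₁ − 1/a_t)] = 33.780 km/s.
First burn Δv₁ = |v_p − v₁| = 7.731 km/s.
At r₂, v₂ = √(μ/r₂) = 11.333 km/s.
Transfer-orbit speed at r₂: v_a = √[μ(2/r₂ − 1/a_t)] = 6.3937 km/s.
Second burn Δv₂ = |v₂ − v_a| = 4.939 km/s.
Δv = Δv₁ + Δv₂ = 7.731 + 4.939 = 12.67 km/s.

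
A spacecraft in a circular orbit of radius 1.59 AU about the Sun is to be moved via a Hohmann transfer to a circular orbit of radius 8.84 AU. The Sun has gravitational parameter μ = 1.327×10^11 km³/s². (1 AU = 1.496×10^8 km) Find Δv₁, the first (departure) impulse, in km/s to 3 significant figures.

In km: r₁ = 1.59 × 1.496×10^8 = 2.37864×10^8 km; r₂ = 8.84 × 1.496×10^8 = 1.322464×10^9 km.
Transfer-ellipse semi-major axis a_t = (r₁ + r₂)/2 = (2.37864×10^8 + 1.322464×10^9)/2 = 7.80164×10^8 km.
Circular speed at r = 2.37864×10^8 km: v_c = √(μ/r) = 23.620 km/s.
Vis-viva on the transfer ellipse at r = 2.37864×10^8 km gives v_t = √[μ(2/r − 1/a_t)] = 30.752 km/s.
Δv₁ = |v_t − v_c| = |30.752 − 23.620| = 7.132 km/s.

Δv₁ = 7.13 km/s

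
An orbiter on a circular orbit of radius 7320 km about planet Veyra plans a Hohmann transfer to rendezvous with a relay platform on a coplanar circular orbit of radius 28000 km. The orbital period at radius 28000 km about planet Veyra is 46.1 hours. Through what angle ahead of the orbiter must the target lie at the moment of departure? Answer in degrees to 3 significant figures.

φ = 89.8°

From Kepler's third law T² = 4π²r³/μ at r = 28000 km, T = 46.1 hours = 46.1 × 3600 s = 1.6596×10^5 s: μ = 4π²r³/T² = 31464.9 km³/s².
The Hohmann ellipse has a_t = (r₁ + r₂)/2 = 17660 km.
The half-period of the transfer ellipse is t = π√(a_t³/μ) = 41564 s.
Target angular speed ω₂ = √(μ/r₂³) = 3.7860×10^-5 rad/s.
Angle swept by the target during transfer: ω₂·t = 1.5736 rad = 90.16°.
Arrival is 180° from departure on the ellipse, so φ = 180° − 90.16° = 89.8°.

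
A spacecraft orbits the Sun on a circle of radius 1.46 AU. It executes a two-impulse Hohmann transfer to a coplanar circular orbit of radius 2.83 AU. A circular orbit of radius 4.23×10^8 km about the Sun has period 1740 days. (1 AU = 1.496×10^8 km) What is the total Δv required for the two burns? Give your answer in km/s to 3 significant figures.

From Kepler's third law T² = 4π²r³/μ at r = 4.23×10^8 km, T = 1740 days = 1740 × 86400 s = 1.50336×10^8 s: μ = 4π²r³/T² = 1.32207×10^11 km³/s².
In km: r₁ = 1.46 × 1.496×10^8 = 2.18416×10^8 km; r₂ = 2.83 × 1.496×10^8 = 4.23368×10^8 km.
Semi-major axis of the transfer orbit: a_t = (2.18416×10^8 + 4.23368×10^8)/2 = 3.20892×10^8 km.
Circular speed at r₁: v₁ = √(μ/r₁) = √(1.32207×10^11/2.18416×10^8) = 24.603 km/s.
Transfer-orbit speed at r₁ (vis-viva equation): v_p = √[μ(2/r₁ − 1/a_t)] = 28.260 km/s.
First burn Δv₁ = |v_p − v₁| = 3.657 km/s.
Circular speed at r₂: v₂ = √(μ/r₂) = 17.671 km/s.
Transfer-orbit speed at r₂: v_a = √[μ(2/r₂ − 1/a_t)] = 14.579 km/s.
Second burn Δv₂ = |v₂ − v_a| = 3.092 km/s.
Δv = Δv₁ + Δv₂ = 3.657 + 3.092 = 6.749 km/s.

Δv = 6.75 km/s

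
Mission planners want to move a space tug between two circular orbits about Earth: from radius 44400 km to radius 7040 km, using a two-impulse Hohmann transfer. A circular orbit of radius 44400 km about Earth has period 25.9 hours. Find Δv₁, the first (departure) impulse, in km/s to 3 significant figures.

Δv₁ = 1.43 km/s

From Kepler's third law T² = 4π²r³/μ at r = 44400 km, T = 25.9 hours = 25.9 × 3600 s = 93240 s: μ = 4π²r³/T² = 3.97470×10^5 km³/s².
Semi-major axis of the transfer orbit: a_t = (44400 + 7040)/2 = 25720 km.
Circular speed at r = 44400 km: v_c = √(μ/r) = 2.992 km/s.
Transfer-orbit speed at the same r (vis-viva, a = a_t): v_t = √[μ(2/r − 1/a_t)] = 1.565 km/s.
Δv₁ = |v_t − v_c| = |1.565 − 2.992| = 1.427 km/s.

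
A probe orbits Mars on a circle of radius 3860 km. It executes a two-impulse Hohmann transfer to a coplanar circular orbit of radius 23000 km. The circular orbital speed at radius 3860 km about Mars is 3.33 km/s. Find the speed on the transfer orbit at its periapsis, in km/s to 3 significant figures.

v = 4.36 km/s

From the circular-orbit relation v² = μ/r at r = 3860 km: μ = v²r = (3.33)² × 3860 = 42803.2 km³/s².
Transfer-ellipse semi-major axis a_t = (r₁ + r₂)/2 = (3860 + 23000)/2 = 13430 km.
At periapsis, r = 3860 km.
From the vis-viva equation, v = √[μ(2/r − 1/a_t)] = 4.358 km/s.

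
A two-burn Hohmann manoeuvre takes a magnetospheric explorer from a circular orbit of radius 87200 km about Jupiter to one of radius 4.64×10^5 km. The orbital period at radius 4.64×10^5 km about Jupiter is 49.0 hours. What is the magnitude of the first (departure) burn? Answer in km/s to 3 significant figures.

Δv₁ = 11.3 km/s

From Kepler's third law T² = 4π²r³/μ at r = 4.64×10^5 km, T = 49.0 hours = 49.0 × 3600 s = 1.764×10^5 s: μ = 4π²r³/T² = 1.26741×10^8 km³/s².
Semi-major axis of the transfer orbit: a_t = (87200 + 4.640×10^5)/2 = 2.756×10^5 km.
Circular speed at r = 87200 km: v_c = √(μ/r) = 38.124 km/s.
Vis-viva on the transfer ellipse at r = 87200 km gives v_t = √[μ(2/r − 1/a_t)] = 49.467 km/s.
Δv₁ = |v_t − v_c| = |49.467 − 38.124| = 11.34 km/s.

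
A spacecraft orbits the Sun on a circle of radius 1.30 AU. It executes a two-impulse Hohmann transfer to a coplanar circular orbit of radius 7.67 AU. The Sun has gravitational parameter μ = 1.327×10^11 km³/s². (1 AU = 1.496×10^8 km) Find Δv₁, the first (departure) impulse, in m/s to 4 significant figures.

In km: r₁ = 1.30 × 1.496×10^8 = 1.9448×10^8 km; r₂ = 7.67 × 1.496×10^8 = 1.147432×10^9 km.
The Hohmann ellipse has a_t = (r₁ + r₂)/2 = 6.70956×10^8 km.
Circular speed at r = 1.9448×10^8 km: v_c = √(μ/r) = 26.1215 km/s.
Vis-viva on the transfer ellipse at r = 1.9448×10^8 km gives v_t = √[μ(2/r − 1/a_t)] = 34.1597 km/s.
Δv₁ = |v_t − v_c| = |34.1597 − 26.1215| = 8.038 km/s.

Δv₁ = 8038 m/s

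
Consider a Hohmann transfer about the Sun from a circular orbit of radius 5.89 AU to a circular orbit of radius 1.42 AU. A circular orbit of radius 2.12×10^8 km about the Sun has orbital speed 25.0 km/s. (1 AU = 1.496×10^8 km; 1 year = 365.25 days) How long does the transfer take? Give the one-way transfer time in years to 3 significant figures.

t = 3.50 years

From the circular-orbit relation v² = μ/r at r = 2.12×10^8 km: μ = v²r = (25.0)² × 2.12×10^8 = 1.32500×10^11 km³/s².
In km: r₁ = 5.89 × 1.496×10^8 = 8.81144×10^8 km; r₂ = 1.42 × 1.496×10^8 = 2.12432×10^8 km.
The Hohmann ellipse has a_t = (r₁ + r₂)/2 = 5.46788×10^8 km.
Transfer time t = π√(a_t³/μ) = π√((5.46788×10^8)³ / 1.32500×10^11) = 1.103×10^8 s.
Converting: 1.103×10^8 s ÷ 3.15576×10^7 s/year (365.25 × 86400) = 3.50 years.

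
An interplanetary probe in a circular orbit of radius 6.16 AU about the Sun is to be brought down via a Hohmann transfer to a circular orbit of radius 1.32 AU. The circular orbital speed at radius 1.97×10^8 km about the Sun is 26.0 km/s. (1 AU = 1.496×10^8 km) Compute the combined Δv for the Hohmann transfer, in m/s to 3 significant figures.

Δv = 12200 m/s

From the circular-orbit relation v² = μ/r at r = 1.97×10^8 km: μ = v²r = (26.0)² × 1.97×10^8 = 1.33172×10^11 km³/s².
In km: r₁ = 6.16 × 1.496×10^8 = 9.21536×10^8 km; r₂ = 1.32 × 1.496×10^8 = 1.97472×10^8 km.
Semi-major axis of the transfer orbit: a_t = (9.21536×10^8 + 1.97472×10^8)/2 = 5.59504×10^8 km.
Circular speed at r₁: v₁ = √(μ/r₁) = √(1.33172×10^11/9.21536×10^8) = 12.0213 km/s.
Transfer-orbit speed at r₁ (vis-viva equation): v_a = √[μ(2/r₁ − 1/a_t)] = 7.14170 km/s.
First burn Δv₁ = |v_a − v₁| = 4.880 km/s.
Circular speed at r₂: v₂ = √(μ/r₂) = 25.969 km/s.
Transfer-orbit speed at r₂: v_p = √[μ(2/r₂ − 1/a_t)] = 33.328 km/s.
Second burn Δv₂ = |v₂ − v_p| = 7.359 km/s.
Total Δv = Δv₁ + Δv₂ = 12.24 km/s.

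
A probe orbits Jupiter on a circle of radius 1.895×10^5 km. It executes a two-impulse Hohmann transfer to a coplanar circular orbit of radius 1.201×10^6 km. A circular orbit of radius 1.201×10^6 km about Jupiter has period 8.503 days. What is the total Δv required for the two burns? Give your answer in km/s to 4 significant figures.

From Kepler's third law T² = 4π²r³/μ at r = 1.201×10^6 km, T = 8.503 days = 8.503 × 86400 s = 7.346592×10^5 s: μ = 4π²r³/T² = 1.26712×10^8 km³/s².
The Hohmann ellipse has a_t = (r₁ + r₂)/2 = 6.9525×10^5 km.
Circular speed at r₁: v₁ = √(μ/r₁) = √(1.26712×10^8/1.895×10^5) = 25.8585 km/s.
On the transfer ellipse at r₁, vis-viva gives v_p = √[μ(2/r₁ − 1/a_t)] = 33.9864 km/s.
First burn Δv₁ = |v_p − v₁| = 8.128 km/s.
Circular speed at r₂: v₂ = √(μ/r₂) = 10.2716 km/s.
Transfer-orbit speed at r₂: v_a = √[μ(2/r₂ − 1/a_t)] = 5.36255 km/s.
Second burn Δv₂ = |v₂ − v_a| = 4.909 km/s.
Δv = Δv₁ + Δv₂ = 8.128 + 4.909 = 13.04 km/s.

Δv = 13.04 km/s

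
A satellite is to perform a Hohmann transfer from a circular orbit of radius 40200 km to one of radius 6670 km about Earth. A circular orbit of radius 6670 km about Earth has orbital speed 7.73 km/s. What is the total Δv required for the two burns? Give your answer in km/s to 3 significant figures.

From the circular-orbit relation v² = μ/r at r = 6670 km: μ = v²r = (7.73)² × 6670 = 3.98552×10^5 km³/s².
Transfer-ellipse semi-major axis a_t = (r₁ + r₂)/2 = (40200 + 6670)/2 = 23435 km.
At r₁ the circular-orbit speed is v₁ = √(μ/r₁) = 3.149 km/s.
On the transfer ellipse at r₁, v² = μ(2/r − 1/a) gives v_a = √[μ(2/r₁ − 1/a_t)] = 1.680 km/s.
First burn Δv₁ = |v_a − v₁| = 1.469 km/s.
At r₂, v₂ = √(μ/r₂) = 7.7300 km/s.
Transfer-orbit speed at r₂: v_p = √[μ(2/r₂ − 1/a_t)] = 10.124 km/s.
Second burn Δv₂ = |v₂ − v_p| = 2.394 km/s.
Δv = Δv₁ + Δv₂ = 1.469 + 2.394 = 3.863 km/s.

Δv = 3.86 km/s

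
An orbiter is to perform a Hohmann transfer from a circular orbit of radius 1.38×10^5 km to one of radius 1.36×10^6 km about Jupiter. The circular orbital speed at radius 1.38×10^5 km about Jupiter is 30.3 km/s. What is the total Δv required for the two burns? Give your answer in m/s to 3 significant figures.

From the circular-orbit relation v² = μ/r at r = 1.38×10^5 km: μ = v²r = (30.3)² × 1.38×10^5 = 1.26696×10^8 km³/s².
The Hohmann ellipse has a_t = (r₁ + r₂)/2 = 7.490×10^5 km.
At r₁ the circular-orbit speed is v₁ = √(μ/r₁) = 30.30 km/s.
On the transfer ellipse at r₁, vis-viva gives v_p = √[μ(2/r₁ − 1/a_t)] = 40.83 km/s.
First burn Δv₁ = |v_p − v₁| = 10.53 km/s.
At r₂, v₂ = √(μ/r₂) = 9.652 km/s.
Transfer-orbit speed at r₂: v_a = √[μ(2/r₂ − 1/a_t)] = 4.143 km/s.
Second burn Δv₂ = |v₂ − v_a| = 5.509 km/s.
Total Δv = Δv₁ + Δv₂ = 16.04 km/s.

Δv = 16000 m/s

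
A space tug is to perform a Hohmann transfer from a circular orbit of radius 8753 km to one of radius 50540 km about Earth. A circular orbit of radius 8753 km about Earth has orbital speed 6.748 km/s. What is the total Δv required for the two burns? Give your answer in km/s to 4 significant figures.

From the circular-orbit relation v² = μ/r at r = 8753 km: μ = v²r = (6.748)² × 8753 = 3.98572×10^5 km³/s².
The Hohmann ellipse has a_t = (r₁ + r₂)/2 = 29646.5 km.
At r₁ the circular-orbit speed is v₁ = √(μ/r₁) = 6.748 km/s.
Transfer-orbit speed at r₁ (vis-viva equation): v_p = √[μ(2/r₁ − 1/a_t)] = 8.811 km/s.
First burn Δv₁ = |v_p − v₁| = 2.063 km/s.
Circular speed at r₂: v₂ = √(μ/r₂) = 2.808 km/s.
Transfer-orbit speed at r₂: v_a = √[μ(2/r₂ − 1/a_t)] = 1.526 km/s.
Second burn Δv₂ = |v₂ − v_a| = 1.282 km/s.
Δv = Δv₁ + Δv₂ = 2.063 + 1.282 = 3.345 km/s.

Δv = 3.345 km/s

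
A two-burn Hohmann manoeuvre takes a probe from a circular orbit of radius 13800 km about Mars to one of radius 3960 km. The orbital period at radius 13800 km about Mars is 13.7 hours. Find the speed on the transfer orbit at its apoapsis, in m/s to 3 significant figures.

From Kepler's third law T² = 4π²r³/μ at r = 13800 km, T = 13.7 hours = 13.7 × 3600 s = 49320 s: μ = 4π²r³/T² = 42653.1 km³/s².
Semi-major axis of the transfer orbit: a_t = (13800 + 3960)/2 = 8880 km.
At apoapsis, r = 13800 km.
From the vis-viva equation, v = √[μ(2/r − 1/a_t)] = 1.174 km/s.

v = 1170 m/s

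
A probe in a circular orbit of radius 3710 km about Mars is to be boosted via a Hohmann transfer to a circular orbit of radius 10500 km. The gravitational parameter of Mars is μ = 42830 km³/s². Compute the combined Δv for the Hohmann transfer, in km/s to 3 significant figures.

Semi-major axis of the transfer orbit: a_t = (3710 + 10500)/2 = 7105 km.
At r₁ the circular-orbit speed is v₁ = √(μ/r₁) = 3.3977 km/s.
Transfer-orbit speed at r₁ (vis-viva equation): v_p = √[μ(2/r₁ − 1/a_t)] = 4.1305 km/s.
First burn Δv₁ = |v_p − v₁| = 0.7328 km/s.
At r₂, v₂ = √(μ/r₂) = 2.01967 km/s.
Transfer-orbit speed at r₂: v_a = √[μ(2/r₂ − 1/a_t)] = 1.45943 km/s.
Second burn Δv₂ = |v₂ − v_a| = 0.5602 km/s.
Δv = Δv₁ + Δv₂ = 0.7328 + 0.5602 = 1.293 km/s.

Δv = 1.29 km/s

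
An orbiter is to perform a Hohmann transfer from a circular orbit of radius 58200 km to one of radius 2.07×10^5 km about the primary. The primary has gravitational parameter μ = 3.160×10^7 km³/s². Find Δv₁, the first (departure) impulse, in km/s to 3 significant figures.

Δv₁ = 5.81 km/s

Semi-major axis of the transfer orbit: a_t = (58200 + 2.070×10^5)/2 = 1.326×10^5 km.
Circular speed at r = 58200 km: v_c = √(μ/r) = 23.3014 km/s.
Vis-viva on the transfer ellipse at r = 58200 km gives v_t = √[μ(2/r − 1/a_t)] = 29.1136 km/s.
Δv₁ = |v_t − v_c| = |29.1136 − 23.3014| = 5.812 km/s.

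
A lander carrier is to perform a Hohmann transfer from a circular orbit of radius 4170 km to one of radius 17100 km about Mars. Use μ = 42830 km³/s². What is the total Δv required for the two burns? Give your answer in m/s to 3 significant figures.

Δv = 1450 m/s

Transfer-ellipse semi-major axis a_t = (r₁ + r₂)/2 = (4170 + 17100)/2 = 10635 km.
At r₁ the circular-orbit speed is v₁ = √(μ/r₁) = 3.205 km/s.
Transfer-orbit speed at r₁ (v² = μ(2/r − 1/a)): v_p = √[μ(2/r₁ − 1/a_t)] = 4.064 km/s.
First burn Δv₁ = |v_p − v₁| = 0.8590 km/s.
At r₂, v₂ = √(μ/r₂) = 1.5826 km/s.
Transfer-orbit speed at r₂: v_a = √[μ(2/r₂ − 1/a_t)] = 0.99100 km/s.
Second burn Δv₂ = |v₂ − v_a| = 0.5916 km/s.
Δv = Δv₁ + Δv₂ = 0.8590 + 0.5916 = 1.451 km/s.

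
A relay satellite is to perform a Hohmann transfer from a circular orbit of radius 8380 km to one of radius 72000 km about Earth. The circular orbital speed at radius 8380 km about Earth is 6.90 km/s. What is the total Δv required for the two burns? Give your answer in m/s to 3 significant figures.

From the circular-orbit relation v² = μ/r at r = 8380 km: μ = v²r = (6.90)² × 8380 = 3.98972×10^5 km³/s².
Semi-major axis of the transfer orbit: a_t = (8380 + 72000)/2 = 40190 km.
Circular speed at r₁: v₁ = √(μ/r₁) = √(3.98972×10^5/8380) = 6.900000 km/s.
On the transfer ellipse at r₁, vis-viva gives v_p = √[μ(2/r₁ − 1/a_t)] = 9.235413 km/s.
First burn Δv₁ = |v_p − v₁| = 2.335413 km/s.
Circular speed at r₂: v₂ = √(μ/r₂) = 2.353991 km/s.
Transfer-orbit speed at r₂: v_a = √[μ(2/r₂ − 1/a_t)] = 1.074899 km/s.
Second burn Δv₂ = |v₂ − v_a| = 1.279092 km/s.
Δv = Δv₁ + Δv₂ = 2.335413 + 1.279092 = 3.615 km/s.

Δv = 3610 m/s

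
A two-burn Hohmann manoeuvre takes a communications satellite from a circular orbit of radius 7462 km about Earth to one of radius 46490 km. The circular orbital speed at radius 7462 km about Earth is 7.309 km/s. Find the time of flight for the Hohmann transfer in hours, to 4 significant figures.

From the circular-orbit relation v² = μ/r at r = 7462 km: μ = v²r = (7.309)² × 7462 = 3.98631×10^5 km³/s².
Semi-major axis of the transfer orbit: a_t = (7462 + 46490)/2 = 26976 km.
Transfer time t = π√(a_t³/μ) = π√((26976)³ / 3.98631×10^5) = 22046 s.
Converting: 22046 s ÷ 3600 s/hour = 6.124 hours.

t = 6.124 hours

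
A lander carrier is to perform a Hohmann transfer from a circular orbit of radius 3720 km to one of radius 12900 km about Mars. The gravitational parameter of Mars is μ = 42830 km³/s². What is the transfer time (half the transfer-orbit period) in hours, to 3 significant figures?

t = 3.19 hours

The Hohmann ellipse has a_t = (r₁ + r₂)/2 = 8310 km.
Half the transfer-orbit period gives t = π√(a_t³/μ) = 11500 s.
Converting: 11500 s ÷ 3600 s/hour = 3.19 hours.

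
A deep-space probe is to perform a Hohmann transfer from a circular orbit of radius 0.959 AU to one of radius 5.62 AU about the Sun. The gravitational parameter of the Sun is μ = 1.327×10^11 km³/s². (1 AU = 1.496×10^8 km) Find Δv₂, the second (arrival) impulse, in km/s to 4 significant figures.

In km: r₁ = 0.959 × 1.496×10^8 = 1.434664×10^8 km; r₂ = 5.62 × 1.496×10^8 = 8.40752×10^8 km.
Semi-major axis of the transfer orbit: a_t = (1.434664×10^8 + 8.40752×10^8)/2 = 4.921092×10^8 km.
On the circular orbit at r = 8.40752×10^8 km, v_c = √(μ/r) = 12.563 km/s.
Vis-viva on the transfer ellipse at r = 8.40752×10^8 km gives v_t = √[μ(2/r − 1/a_t)] = 6.7834 km/s.
Δv₂ = |v_t − v_c| = |6.7834 − 12.563| = 5.780 km/s.

Δv₂ = 5.780 km/s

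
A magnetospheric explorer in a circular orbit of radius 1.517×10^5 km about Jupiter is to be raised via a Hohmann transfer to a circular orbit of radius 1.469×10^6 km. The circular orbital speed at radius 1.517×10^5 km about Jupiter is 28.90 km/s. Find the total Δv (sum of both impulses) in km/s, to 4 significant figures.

From the circular-orbit relation v² = μ/r at r = 1.517×10^5 km: μ = v²r = (28.90)² × 1.517×10^5 = 1.26701×10^8 km³/s².
Transfer-ellipse semi-major axis a_t = (r₁ + r₂)/2 = (1.517×10^5 + 1.469×10^6)/2 = 8.1035×10^5 km.
Circular speed at r₁: v₁ = √(μ/r₁) = √(1.26701×10^8/1.517×10^5) = 28.90 km/s.
Transfer-orbit speed at r₁ (vis-viva equation): v_p = √[μ(2/r₁ − 1/a_t)] = 38.91 km/s.
First burn Δv₁ = |v_p − v₁| = 10.01 km/s.
Circular speed at r₂: v₂ = √(μ/r₂) = 9.287 km/s.
Transfer-orbit speed at r₂: v_a = √[μ(2/r₂ − 1/a_t)] = 4.018 km/s.
Second burn Δv₂ = |v₂ − v_a| = 5.269 km/s.
Total Δv = Δv₁ + Δv₂ = 15.28 km/s.

Δv = 15.28 km/s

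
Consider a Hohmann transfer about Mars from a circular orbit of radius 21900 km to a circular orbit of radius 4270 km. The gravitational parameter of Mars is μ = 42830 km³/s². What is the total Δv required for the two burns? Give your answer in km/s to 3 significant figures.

Transfer-ellipse semi-major axis a_t = (r₁ + r₂)/2 = (21900 + 4270)/2 = 13085 km.
At r₁ the circular-orbit speed is v₁ = √(μ/r₁) = 1.3985 km/s.
Transfer-orbit speed at r₁ (vis-viva): v_a = √[μ(2/r₁ − 1/a_t)] = 0.79888 km/s.
First burn Δv₁ = |v_a − v₁| = 0.5996 km/s.
At r₂, v₂ = √(μ/r₂) = 3.1671 km/s.
Transfer-orbit speed at r₂: v_p = √[μ(2/r₂ − 1/a_t)] = 4.0973 km/s.
Second burn Δv₂ = |v₂ − v_p| = 0.9302 km/s.
Total Δv = Δv₁ + Δv₂ = 1.530 km/s.

Δv = 1.53 km/s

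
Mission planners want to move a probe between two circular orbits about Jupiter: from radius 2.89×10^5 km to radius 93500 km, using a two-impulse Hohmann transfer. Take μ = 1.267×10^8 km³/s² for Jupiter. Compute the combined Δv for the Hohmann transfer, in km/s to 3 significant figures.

The Hohmann ellipse has a_t = (r₁ + r₂)/2 = 1.9125×10^5 km.
At r₁ the circular-orbit speed is v₁ = √(μ/r₁) = 20.938 km/s.
On the transfer ellipse at r₁, vis-viva gives v_a = √[μ(2/r₁ − 1/a_t)] = 14.640 km/s.
First burn Δv₁ = |v_a − v₁| = 6.298 km/s.
At r₂, v₂ = √(μ/r₂) = 36.81 km/s.
Transfer-orbit speed at r₂: v_p = √[μ(2/r₂ − 1/a_t)] = 45.25 km/s.
Second burn Δv₂ = |v₂ − v_p| = 8.440 km/s.
Total Δv = Δv₁ + Δv₂ = 14.74 km/s.

Δv = 14.7 km/s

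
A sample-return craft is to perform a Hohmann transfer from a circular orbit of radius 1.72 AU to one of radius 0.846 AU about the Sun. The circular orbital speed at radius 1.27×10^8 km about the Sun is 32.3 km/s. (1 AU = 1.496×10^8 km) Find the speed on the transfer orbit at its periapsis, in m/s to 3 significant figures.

From the circular-orbit relation v² = μ/r at r = 1.27×10^8 km: μ = v²r = (32.3)² × 1.27×10^8 = 1.32498×10^11 km³/s².
In km: r₁ = 1.72 × 1.496×10^8 = 2.57312×10^8 km; r₂ = 0.846 × 1.496×10^8 = 1.265616×10^8 km.
Semi-major axis of the transfer orbit: a_t = (2.57312×10^8 + 1.265616×10^8)/2 = 1.919368×10^8 km.
The periapsis of the transfer ellipse is at r = 1.265616×10^8 km.
Applying v² = μ(2/r − 1/a_t): v = 37.46 km/s.

v = 37500 m/s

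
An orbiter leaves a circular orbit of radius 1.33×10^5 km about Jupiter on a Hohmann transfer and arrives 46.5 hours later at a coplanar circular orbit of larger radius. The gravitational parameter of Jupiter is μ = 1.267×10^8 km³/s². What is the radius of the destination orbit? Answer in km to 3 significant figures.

Transfer time t = 46.5 hours = 1.674×10^5 s, and t = π√(a_t³/μ).
So a_t = (μ t²/π²)^(1/3) = (1.267×10^8 × (1.674×10^5)² / π²)^(1/3) = 7.1121×10^5 km.
Since a_t = (r₁ + r₂)/2, r₂ = 2a_t − r₁ = 2×7.1121×10^5 − 1.330×10^5 = 1.28942×10^6 km.

r₂ = 1.29×10^6 km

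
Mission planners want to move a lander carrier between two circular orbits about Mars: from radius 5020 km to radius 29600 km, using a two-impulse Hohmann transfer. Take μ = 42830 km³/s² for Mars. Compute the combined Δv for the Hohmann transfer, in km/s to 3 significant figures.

Δv = 1.45 km/s

Semi-major axis of the transfer orbit: a_t = (5020 + 29600)/2 = 17310 km.
At r₁ the circular-orbit speed is v₁ = √(μ/r₁) = 2.9209 km/s.
On the transfer ellipse at r₁, vis-viva equation gives v_p = √[μ(2/r₁ − 1/a_t)] = 3.8196 km/s.
First burn Δv₁ = |v_p − v₁| = 0.8987 km/s.
Circular speed at r₂: v₂ = √(μ/r₂) = 1.2029 km/s.
Transfer-orbit speed at r₂: v_a = √[μ(2/r₂ − 1/a_t)] = 0.64779 km/s.
Second burn Δv₂ = |v₂ − v_a| = 0.5551 km/s.
Δv = Δv₁ + Δv₂ = 0.8987 + 0.5551 = 1.454 km/s.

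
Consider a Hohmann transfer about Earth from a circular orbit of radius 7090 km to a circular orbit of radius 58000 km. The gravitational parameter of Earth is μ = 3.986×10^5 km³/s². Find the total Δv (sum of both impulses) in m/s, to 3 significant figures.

Δv = 3910 m/s

Transfer-ellipse semi-major axis a_t = (r₁ + r₂)/2 = (7090 + 58000)/2 = 32545 km.
Circular speed at r₁: v₁ = √(μ/r₁) = √(3.986×10^5/7090) = 7.498 km/s.
Transfer-orbit speed at r₁ (v² = μ(2/r − 1/a)): v_p = √[μ(2/r₁ − 1/a_t)] = 10.01 km/s.
First burn Δv₁ = |v_p − v₁| = 2.512 km/s.
Circular speed at r₂: v₂ = √(μ/r₂) = 2.622 km/s.
Transfer-orbit speed at r₂: v_a = √[μ(2/r₂ − 1/a_t)] = 1.224 km/s.
Second burn Δv₂ = |v₂ − v_a| = 1.398 km/s.
Δv = Δv₁ + Δv₂ = 2.512 + 1.398 = 3.910 km/s.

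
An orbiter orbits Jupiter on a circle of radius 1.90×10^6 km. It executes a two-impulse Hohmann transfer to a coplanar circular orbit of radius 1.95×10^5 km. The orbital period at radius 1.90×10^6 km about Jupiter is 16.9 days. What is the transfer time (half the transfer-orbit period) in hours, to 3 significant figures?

t = 83.0 hours

From Kepler's third law T² = 4π²r³/μ at r = 1.90×10^6 km, T = 16.9 days = 16.9 × 86400 s = 1.46016×10^6 s: μ = 4π²r³/T² = 1.27005×10^8 km³/s².
Transfer-ellipse semi-major axis a_t = (r₁ + r₂)/2 = (1.900×10^6 + 1.950×10^5)/2 = 1.0475×10^6 km.
By Kepler's third law the transfer-orbit period is T = 2π√(a_t³/μ), so t = T/2 = 2.989×10^5 s.
Converting: 2.989×10^5 s ÷ 3600 s/hour = 83.0 hours.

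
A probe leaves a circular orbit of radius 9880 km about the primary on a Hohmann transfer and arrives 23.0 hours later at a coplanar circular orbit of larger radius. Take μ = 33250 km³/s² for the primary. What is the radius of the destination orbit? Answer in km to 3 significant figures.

Transfer time t = 23.0 hours = 82800 s, and t = π√(a_t³/μ).
So a_t = (μ t²/π²)^(1/3) = (33250 × (82800)² / π²)^(1/3) = 28479 km.
Since a_t = (r₁ + r₂)/2, r₂ = 2a_t − r₁ = 2×28479 − 9880 = 47078 km.

r₂ = 47100 km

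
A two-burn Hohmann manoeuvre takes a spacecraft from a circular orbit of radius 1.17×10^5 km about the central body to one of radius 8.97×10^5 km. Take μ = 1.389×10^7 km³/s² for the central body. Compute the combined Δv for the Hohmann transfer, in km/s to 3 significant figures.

Semi-major axis of the transfer orbit: a_t = (1.170×10^5 + 8.970×10^5)/2 = 5.070×10^5 km.
Circular speed at r₁: v₁ = √(μ/r₁) = √(1.389×10^7/1.170×10^5) = 10.896 km/s.
On the transfer ellipse at r₁, vis-viva gives v_p = √[μ(2/r₁ − 1/a_t)] = 14.493 km/s.
First burn Δv₁ = |v_p − v₁| = 3.597 km/s.
Circular speed at r₂: v₂ = √(μ/r₂) = 3.935 km/s.
Transfer-orbit speed at r₂: v_a = √[μ(2/r₂ − 1/a_t)] = 1.890 km/s.
Second burn Δv₂ = |v₂ − v_a| = 2.045 km/s.
Total Δv = Δv₁ + Δv₂ = 5.642 km/s.

Δv = 5.64 km/s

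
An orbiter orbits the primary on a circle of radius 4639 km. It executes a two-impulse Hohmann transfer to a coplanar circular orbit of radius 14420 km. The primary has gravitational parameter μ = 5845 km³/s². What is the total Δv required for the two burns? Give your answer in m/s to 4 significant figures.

Transfer-ellipse semi-major axis a_t = (r₁ + r₂)/2 = (4639 + 14420)/2 = 9529.5 km.
Circular speed at r₁: v₁ = √(μ/r₁) = √(5845/4639) = 1.1225 km/s.
Transfer-orbit speed at r₁ (vis-viva): v_p = √[μ(2/r₁ − 1/a_t)] = 1.3808 km/s.
First burn Δv₁ = |v_p − v₁| = 0.2583 km/s.
Circular speed at r₂: v₂ = √(μ/r₂) = 0.6367 km/s.
Transfer-orbit speed at r₂: v_a = √[μ(2/r₂ − 1/a_t)] = 0.4442 km/s.
Second burn Δv₂ = |v₂ − v_a| = 0.1925 km/s.
Total Δv = Δv₁ + Δv₂ = 0.4508 km/s.

Δv = 450.8 m/s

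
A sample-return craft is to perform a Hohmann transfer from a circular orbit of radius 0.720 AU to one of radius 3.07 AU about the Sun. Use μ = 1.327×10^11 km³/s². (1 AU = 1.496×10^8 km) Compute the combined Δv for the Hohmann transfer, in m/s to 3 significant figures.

In km: r₁ = 0.720 × 1.496×10^8 = 1.07712×10^8 km; r₂ = 3.07 × 1.496×10^8 = 4.59272×10^8 km.
Transfer-ellipse semi-major axis a_t = (r₁ + r₂)/2 = (1.07712×10^8 + 4.59272×10^8)/2 = 2.83492×10^8 km.
Circular speed at r₁: v₁ = √(μ/r₁) = √(1.327×10^11/1.07712×10^8) = 35.0997 km/s.
Transfer-orbit speed at r₁ (vis-viva): v_p = √[μ(2/r₁ − 1/a_t)] = 44.6754 km/s.
First burn Δv₁ = |v_p − v₁| = 9.576 km/s.
At r₂, v₂ = √(μ/r₂) = 17.00 km/s.
Transfer-orbit speed at r₂: v_a = √[μ(2/r₂ − 1/a_t)] = 10.48 km/s.
Second burn Δv₂ = |v₂ − v_a| = 6.520 km/s.
Total Δv = Δv₁ + Δv₂ = 16.10 km/s.

Δv = 16100 m/s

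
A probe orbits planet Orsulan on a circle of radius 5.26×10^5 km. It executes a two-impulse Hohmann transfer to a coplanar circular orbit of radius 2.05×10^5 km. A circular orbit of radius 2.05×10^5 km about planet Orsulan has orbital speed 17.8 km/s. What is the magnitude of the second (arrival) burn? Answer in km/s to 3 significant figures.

Δv₂ = 3.55 km/s

From the circular-orbit relation v² = μ/r at r = 2.05×10^5 km: μ = v²r = (17.8)² × 2.05×10^5 = 6.49522×10^7 km³/s².
The Hohmann ellipse has a_t = (r₁ + r₂)/2 = 3.655×10^5 km.
On the circular orbit at r = 2.050×10^5 km, v_c = √(μ/r) = 17.800 km/s.
Transfer-orbit speed at the same r (vis-viva, a = a_t): v_t = √[μ(2/r − 1/a_t)] = 21.354 km/s.
Δv₂ = |v_t − v_c| = |21.354 − 17.800| = 3.554 km/s.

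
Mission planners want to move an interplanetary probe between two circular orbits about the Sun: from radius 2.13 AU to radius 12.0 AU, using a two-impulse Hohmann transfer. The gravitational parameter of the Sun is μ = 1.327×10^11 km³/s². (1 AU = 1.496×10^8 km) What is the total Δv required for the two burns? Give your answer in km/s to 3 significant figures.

In km: r₁ = 2.13 × 1.496×10^8 = 3.18648×10^8 km; r₂ = 12.0 × 1.496×10^8 = 1.7952×10^9 km.
Transfer-ellipse semi-major axis a_t = (r₁ + r₂)/2 = (3.18648×10^8 + 1.7952×10^9)/2 = 1.056924×10^9 km.
At r₁ the circular-orbit speed is v₁ = √(μ/r₁) = 20.407 km/s.
Transfer-orbit speed at r₁ (vis-viva): v_p = √[μ(2/r₁ − 1/a_t)] = 26.596 km/s.
First burn Δv₁ = |v_p − v₁| = 6.189 km/s.
Circular speed at r₂: v₂ = √(μ/r₂) = 8.598 km/s.
Transfer-orbit speed at r₂: v_a = √[μ(2/r₂ − 1/a_t)] = 4.721 km/s.
Second burn Δv₂ = |v₂ − v_a| = 3.877 km/s.
Total Δv = Δv₁ + Δv₂ = 10.07 km/s.

Δv = 10.1 km/s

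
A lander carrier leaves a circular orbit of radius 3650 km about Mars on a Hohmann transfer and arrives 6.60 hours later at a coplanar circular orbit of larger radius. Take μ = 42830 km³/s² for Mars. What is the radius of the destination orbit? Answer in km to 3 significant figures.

Transfer time t = 6.60 hours = 23760 s, and t = π√(a_t³/μ).
So a_t = (μ t²/π²)^(1/3) = (42830 × (23760)² / π²)^(1/3) = 13481 km.
Since a_t = (r₁ + r₂)/2, r₂ = 2a_t − r₁ = 2×13481 − 3650 = 23312 km.

r₂ = 23300 km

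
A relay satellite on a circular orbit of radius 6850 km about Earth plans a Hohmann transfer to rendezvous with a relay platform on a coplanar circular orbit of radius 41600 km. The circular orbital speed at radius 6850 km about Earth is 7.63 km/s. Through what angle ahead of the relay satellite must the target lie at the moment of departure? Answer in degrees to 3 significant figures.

φ = 100°

From the circular-orbit relation v² = μ/r at r = 6850 km: μ = v²r = (7.63)² × 6850 = 3.98786×10^5 km³/s².
The Hohmann ellipse has a_t = (r₁ + r₂)/2 = 24225 km.
Transfer time t = π√(a_t³/μ) = 18758 s.
Target angular speed ω₂ = √(μ/r₂³) = 7.4427×10^-5 rad/s.
Angle swept by the target during transfer: ω₂·t = 1.3961 rad = 79.99°.
Arrival is 180° from departure on the ellipse, so φ = 180° − 79.99° = 100°.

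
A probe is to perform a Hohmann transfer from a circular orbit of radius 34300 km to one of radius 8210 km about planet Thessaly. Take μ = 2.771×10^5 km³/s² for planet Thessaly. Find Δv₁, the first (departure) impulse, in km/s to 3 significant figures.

Δv₁ = 1.08 km/s

The Hohmann ellipse has a_t = (r₁ + r₂)/2 = 21255 km.
On the circular orbit at r = 34300 km, v_c = √(μ/r) = 2.842 km/s.
Vis-viva on the transfer ellipse at r = 34300 km gives v_t = √[μ(2/r − 1/a_t)] = 1.766 km/s.
Δv₁ = |v_t − v_c| = |1.766 − 2.842| = 1.076 km/s.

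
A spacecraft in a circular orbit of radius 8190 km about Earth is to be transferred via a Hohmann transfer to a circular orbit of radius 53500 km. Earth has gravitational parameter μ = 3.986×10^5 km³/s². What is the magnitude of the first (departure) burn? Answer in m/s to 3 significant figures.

The Hohmann ellipse has a_t = (r₁ + r₂)/2 = 30845 km.
Circular speed at r = 8190 km: v_c = √(μ/r) = 6.97632 km/s.
Transfer-orbit speed at the same r (vis-viva, a = a_t): v_t = √[μ(2/r − 1/a_t)] = 9.18779 km/s.
Δv₁ = |v_t − v_c| = |9.18779 − 6.97632| = 2.211 km/s.

Δv₁ = 2210 m/s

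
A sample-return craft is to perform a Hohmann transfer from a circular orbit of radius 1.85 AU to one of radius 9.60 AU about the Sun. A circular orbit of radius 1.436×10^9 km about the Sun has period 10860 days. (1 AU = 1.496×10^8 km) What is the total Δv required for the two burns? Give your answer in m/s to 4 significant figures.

From Kepler's third law T² = 4π²r³/μ at r = 1.436×10^9 km, T = 10860 days = 10860 × 86400 s = 9.38304×10^8 s: μ = 4π²r³/T² = 1.32781×10^11 km³/s².
In km: r₁ = 1.85 × 1.496×10^8 = 2.7676×10^8 km; r₂ = 9.60 × 1.496×10^8 = 1.43616×10^9 km.
Semi-major axis of the transfer orbit: a_t = (2.7676×10^8 + 1.43616×10^9)/2 = 8.5646×10^8 km.
Circular speed at r₁: v₁ = √(μ/r₁) = √(1.32781×10^11/2.7676×10^8) = 21.90 km/s.
On the transfer ellipse at r₁, vis-viva equation gives v_p = √[μ(2/r₁ − 1/a_t)] = 28.36 km/s.
First burn Δv₁ = |v_p − v₁| = 6.460 km/s.
Circular speed at r₂: v₂ = √(μ/r₂) = 9.615 km/s.
Transfer-orbit speed at r₂: v_a = √[μ(2/r₂ − 1/a_t)] = 5.466 km/s.
Second burn Δv₂ = |v₂ − v_a| = 4.149 km/s.
Δv = Δv₁ + Δv₂ = 6.460 + 4.149 = 10.61 km/s.

Δv = 10610 m/s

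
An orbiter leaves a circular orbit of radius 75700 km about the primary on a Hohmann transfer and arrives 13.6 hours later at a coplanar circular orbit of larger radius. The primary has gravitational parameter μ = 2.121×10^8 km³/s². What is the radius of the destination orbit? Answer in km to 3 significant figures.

Transfer time t = 13.6 hours = 48960 s, and t = π√(a_t³/μ).
So a_t = (μ t²/π²)^(1/3) = (2.121×10^8 × (48960)² / π²)^(1/3) = 3.7208×10^5 km.
Since a_t = (r₁ + r₂)/2, r₂ = 2a_t − r₁ = 2×3.7208×10^5 − 75700 = 6.6846×10^5 km.

r₂ = 6.68×10^5 km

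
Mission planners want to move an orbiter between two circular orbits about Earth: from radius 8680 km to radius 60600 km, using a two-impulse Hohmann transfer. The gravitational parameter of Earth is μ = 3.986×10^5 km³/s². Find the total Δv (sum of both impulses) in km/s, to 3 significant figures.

Transfer-ellipse semi-major axis a_t = (r₁ + r₂)/2 = (8680 + 60600)/2 = 34640 km.
Circular speed at r₁: v₁ = √(μ/r₁) = √(3.986×10^5/8680) = 6.7766 km/s.
Transfer-orbit speed at r₁ (v² = μ(2/r − 1/a)): v_p = √[μ(2/r₁ − 1/a_t)] = 8.9631 km/s.
First burn Δv₁ = |v_p − v₁| = 2.1865 km/s.
At r₂, v₂ = √(μ/r₂) = 2.5647 km/s.
Transfer-orbit speed at r₂: v_a = √[μ(2/r₂ − 1/a_t)] = 1.2838 km/s.
Second burn Δv₂ = |v₂ − v_a| = 1.2809 km/s.
Total Δv = Δv₁ + Δv₂ = 3.467 km/s.

Δv = 3.47 km/s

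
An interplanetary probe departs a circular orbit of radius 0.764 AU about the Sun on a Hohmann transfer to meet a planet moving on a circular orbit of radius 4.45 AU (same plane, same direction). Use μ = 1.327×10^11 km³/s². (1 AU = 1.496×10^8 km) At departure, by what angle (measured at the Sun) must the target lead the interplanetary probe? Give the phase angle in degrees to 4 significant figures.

φ = 99.29°

In km: r₁ = 0.764 × 1.496×10^8 = 1.142944×10^8 km; r₂ = 4.45 × 1.496×10^8 = 6.6572×10^8 km.
Transfer-ellipse semi-major axis a_t = (r₁ + r₂)/2 = (1.142944×10^8 + 6.6572×10^8)/2 = 3.900072×10^8 km.
Transfer time t = π√(a_t³/μ) = 6.6424×10^7 s.
Target angular speed ω₂ = √(μ/r₂³) = 2.1208×10^-8 rad/s.
Angle swept by the target during transfer: ω₂·t = 1.4087 rad = 80.71°.
The interplanetary probe traverses 180° on the transfer ellipse, so the target must lead by 180° − 80.71° = 99.29°.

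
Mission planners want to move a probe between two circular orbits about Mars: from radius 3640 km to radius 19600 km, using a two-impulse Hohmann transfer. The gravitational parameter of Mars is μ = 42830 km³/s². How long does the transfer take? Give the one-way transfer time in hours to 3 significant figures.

t = 5.28 hours

Semi-major axis of the transfer orbit: a_t = (3640 + 19600)/2 = 11620 km.
By Kepler's third law the transfer-orbit period is T = 2π√(a_t³/μ), so t = T/2 = 19010 s.
Converting: 19010 s ÷ 3600 s/hour = 5.28 hours.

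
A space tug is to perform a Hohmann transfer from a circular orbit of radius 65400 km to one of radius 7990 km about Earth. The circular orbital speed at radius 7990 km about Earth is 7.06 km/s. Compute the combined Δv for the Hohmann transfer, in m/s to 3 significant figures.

Δv = 3680 m/s

From the circular-orbit relation v² = μ/r at r = 7990 km: μ = v²r = (7.06)² × 7990 = 3.98250×10^5 km³/s².
The Hohmann ellipse has a_t = (r₁ + r₂)/2 = 36695 km.
At r₁ the circular-orbit speed is v₁ = √(μ/r₁) = 2.4677 km/s.
On the transfer ellipse at r₁, v² = μ(2/r − 1/a) gives v_a = √[μ(2/r₁ − 1/a_t)] = 1.1515 km/s.
First burn Δv₁ = |v_a − v₁| = 1.316 km/s.
At r₂, v₂ = √(μ/r₂) = 7.060 km/s.
Transfer-orbit speed at r₂: v_p = √[μ(2/r₂ − 1/a_t)] = 9.425 km/s.
Second burn Δv₂ = |v₂ − v_p| = 2.365 km/s.
Δv = Δv₁ + Δv₂ = 1.316 + 2.365 = 3.681 km/s.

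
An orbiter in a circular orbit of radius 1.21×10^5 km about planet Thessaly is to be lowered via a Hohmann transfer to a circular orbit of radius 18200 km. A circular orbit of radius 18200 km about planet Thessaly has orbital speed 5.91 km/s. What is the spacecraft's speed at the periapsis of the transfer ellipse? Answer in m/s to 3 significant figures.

v = 7790 m/s

From the circular-orbit relation v² = μ/r at r = 18200 km: μ = v²r = (5.91)² × 18200 = 6.35691×10^5 km³/s².
Transfer-ellipse semi-major axis a_t = (r₁ + r₂)/2 = (1.210×10^5 + 18200)/2 = 69600 km.
The periapsis of the transfer ellipse is at r = 18200 km.
From the vis-viva equation, v = √[μ(2/r − 1/a_t)] = 7.792 km/s.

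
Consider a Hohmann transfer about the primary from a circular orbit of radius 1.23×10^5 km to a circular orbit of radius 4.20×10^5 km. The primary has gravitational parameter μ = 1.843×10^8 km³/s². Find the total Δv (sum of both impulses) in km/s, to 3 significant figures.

Δv = 16.3 km/s

Transfer-ellipse semi-major axis a_t = (r₁ + r₂)/2 = (1.230×10^5 + 4.200×10^5)/2 = 2.715×10^5 km.
At r₁ the circular-orbit speed is v₁ = √(μ/r₁) = 38.709 km/s.
Transfer-orbit speed at r₁ (vis-viva): v_p = √[μ(2/r₁ − 1/a_t)] = 48.145 km/s.
First burn Δv₁ = |v_p − v₁| = 9.436 km/s.
Circular speed at r₂: v₂ = √(μ/r₂) = 20.948 km/s.
Transfer-orbit speed at r₂: v_a = √[μ(2/r₂ − 1/a_t)] = 14.100 km/s.
Second burn Δv₂ = |v₂ − v_a| = 6.848 km/s.
Total Δv = Δv₁ + Δv₂ = 16.28 km/s.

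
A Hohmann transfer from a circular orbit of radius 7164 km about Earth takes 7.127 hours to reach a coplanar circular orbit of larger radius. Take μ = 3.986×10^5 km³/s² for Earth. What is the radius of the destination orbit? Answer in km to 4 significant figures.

r₂ = 52530 km

Transfer time t = 7.127 hours = 25657.2 s, and t = π√(a_t³/μ).
So a_t = (μ t²/π²)^(1/3) = (3.986×10^5 × (25657.2)² / π²)^(1/3) = 29846 km.
Since a_t = (r₁ + r₂)/2, r₂ = 2a_t − r₁ = 2×29846 − 7164 = 52528 km.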